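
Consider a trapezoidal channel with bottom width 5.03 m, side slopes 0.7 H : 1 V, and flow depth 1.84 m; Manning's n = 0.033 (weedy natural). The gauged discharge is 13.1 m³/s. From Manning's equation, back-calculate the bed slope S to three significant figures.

A = (b + z·y)·y = (5.03 + 0.7×1.84)×1.84 = 11.63 m²
P = b + 2y√(1+z²) = 5.03 + 2×1.84×√(1+0.7²) = 9.522 m
R = A/P = 11.63/9.522 = 1.221 m
S = (Q·n / (1·A·R^(2/3)))² = (13.1×0.033 / (1×11.63×1.142))² = 0.001060

0.00106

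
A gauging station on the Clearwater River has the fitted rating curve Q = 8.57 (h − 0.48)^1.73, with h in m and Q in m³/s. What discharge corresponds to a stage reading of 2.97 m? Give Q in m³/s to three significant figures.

41.5 m³/s

Q = 8.57 × (2.97 − 0.48)^1.73 = 8.57 × 2.49^1.73 = 41.53 m³/s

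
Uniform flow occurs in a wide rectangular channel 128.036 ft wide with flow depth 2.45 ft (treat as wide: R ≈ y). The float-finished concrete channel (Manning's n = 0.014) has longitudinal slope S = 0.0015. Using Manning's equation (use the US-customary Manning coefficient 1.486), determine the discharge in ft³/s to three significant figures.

A = b·y = 128.036 × 2.45 = 313.7 ft²
Wide channel: R ≈ y = 2.45 ft
Q = (1.486/n)·A·R^(2/3)·S^(1/2) = (1.486/0.014) × 313.7 × 2.450^(2/3) × 0.0015^(1/2) = 2344 ft³/s

2340 ft³/s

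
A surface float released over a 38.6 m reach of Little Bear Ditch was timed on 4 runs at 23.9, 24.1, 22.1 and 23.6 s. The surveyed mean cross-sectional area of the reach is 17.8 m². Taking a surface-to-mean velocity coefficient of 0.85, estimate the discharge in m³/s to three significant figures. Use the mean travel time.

t̄ = (23.9 + 24.1 + 22.1 + 23.6) / 4 = 23.425 s
v_surface = L / t̄ = 38.6 / 23.425 = 1.648 m/s
v_mean = 0.85 × 1.648 = 1.401 m/s
Q = A × v_mean = 17.8 × 1.401 = 24.93 m³/s

24.9 m³/s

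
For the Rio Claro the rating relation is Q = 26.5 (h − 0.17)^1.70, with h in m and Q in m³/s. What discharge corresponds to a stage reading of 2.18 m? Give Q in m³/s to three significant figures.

86.8 m³/s

Q = 26.5 × (2.18 − 0.17)^1.70 = 26.5 × 2.01^1.70 = 86.83 m³/s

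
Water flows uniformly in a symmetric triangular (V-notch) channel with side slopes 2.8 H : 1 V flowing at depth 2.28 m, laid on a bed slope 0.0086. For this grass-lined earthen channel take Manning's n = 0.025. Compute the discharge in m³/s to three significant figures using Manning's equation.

A = z·y² = 2.8×2.28² = 14.56 m²
P = 2y√(1+z²) = 2×2.28×√(1+2.8²) = 13.56 m
R = A/P = 14.56/13.56 = 1.074 m
Q = (1/n)·A·R^(2/3)·S^(1/2) = (1/0.025) × 14.56 × 1.074^(2/3) × 0.0086^(1/2) = 56.61 m³/s

56.6 m³/s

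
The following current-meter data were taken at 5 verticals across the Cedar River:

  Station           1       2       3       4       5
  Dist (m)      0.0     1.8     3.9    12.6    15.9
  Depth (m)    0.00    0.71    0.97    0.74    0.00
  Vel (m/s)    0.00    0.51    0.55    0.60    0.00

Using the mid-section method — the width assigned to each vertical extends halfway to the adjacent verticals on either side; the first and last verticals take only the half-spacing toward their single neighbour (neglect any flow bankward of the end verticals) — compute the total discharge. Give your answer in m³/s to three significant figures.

w_2 = (3.9 − 0.0)/2 = 1.95 m; q_2 = 0.51 × 0.71 × 1.95 = 0.7061 m³/s
w_3 = (12.6 − 1.8)/2 = 5.4 m; q_3 = 0.55 × 0.97 × 5.4 = 2.881 m³/s
w_4 = (15.9 − 3.9)/2 = 6 m; q_4 = 0.60 × 0.74 × 6 = 2.664 m³/s
Stations 1, 5 contribute zero (depth or velocity is 0).
Q = Σ qᵢ = 6.251 m³/s

6.25 m³/s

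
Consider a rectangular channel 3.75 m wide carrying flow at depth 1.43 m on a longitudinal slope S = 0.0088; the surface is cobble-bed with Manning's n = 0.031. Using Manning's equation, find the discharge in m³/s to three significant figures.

14.1 m³/s

A = b·y = 3.75 × 1.43 = 5.363 m²
P = b + 2y = 3.75 + 2×1.43 = 6.610 m
R = A/P = 5.363/6.610 = 0.8113 m
Q = (1/n)·A·R^(2/3)·S^(1/2) = (1/0.031) × 5.363 × 0.8113^(2/3) × 0.0088^(1/2) = 14.12 m³/s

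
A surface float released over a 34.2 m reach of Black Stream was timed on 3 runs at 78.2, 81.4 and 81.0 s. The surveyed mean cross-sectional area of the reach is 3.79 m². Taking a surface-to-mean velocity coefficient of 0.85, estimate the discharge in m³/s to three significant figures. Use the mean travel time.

1.37 m³/s

t̄ = (78.2 + 81.4 + 81.0) / 3 = 80.2 s
v_surface = L / t̄ = 34.2 / 80.2 = 0.4264 m/s
v_mean = 0.85 × 0.4264 = 0.3625 m/s
Q = A × v_mean = 3.79 × 0.3625 = 1.374 m³/s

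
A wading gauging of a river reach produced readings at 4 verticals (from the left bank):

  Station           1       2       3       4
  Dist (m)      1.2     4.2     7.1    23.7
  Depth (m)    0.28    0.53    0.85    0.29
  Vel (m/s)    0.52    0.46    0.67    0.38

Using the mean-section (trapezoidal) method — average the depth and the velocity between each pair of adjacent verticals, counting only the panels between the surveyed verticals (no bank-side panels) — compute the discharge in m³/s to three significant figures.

6.69 m³/s

Panel 1-2: Δb = 3 m, d̄ = (0.28+0.53)/2 = 0.405, v̄ = (0.52+0.46)/2 = 0.49 → q = 3×0.405×0.49 = 0.5954 m³/s
Panel 2-3: Δb = 2.9 m, d̄ = (0.53+0.85)/2 = 0.69, v̄ = (0.46+0.67)/2 = 0.565 → q = 2.9×0.69×0.565 = 1.131 m³/s
Panel 3-4: Δb = 16.6 m, d̄ = (0.85+0.29)/2 = 0.57, v̄ = (0.67+0.38)/2 = 0.525 → q = 16.6×0.57×0.525 = 4.968 m³/s
Q = Σ q = 6.693 m³/s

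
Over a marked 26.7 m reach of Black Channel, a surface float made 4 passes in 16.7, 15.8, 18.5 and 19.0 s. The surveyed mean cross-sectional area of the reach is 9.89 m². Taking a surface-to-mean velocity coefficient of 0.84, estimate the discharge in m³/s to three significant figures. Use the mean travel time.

12.7 m³/s

t̄ = (16.7 + 15.8 + 18.5 + 19.0) / 4 = 17.5 s
v_surface = L / t̄ = 26.7 / 17.5 = 1.526 m/s
v_mean = 0.84 × 1.526 = 1.282 m/s
Q = A × v_mean = 9.89 × 1.282 = 12.68 m³/s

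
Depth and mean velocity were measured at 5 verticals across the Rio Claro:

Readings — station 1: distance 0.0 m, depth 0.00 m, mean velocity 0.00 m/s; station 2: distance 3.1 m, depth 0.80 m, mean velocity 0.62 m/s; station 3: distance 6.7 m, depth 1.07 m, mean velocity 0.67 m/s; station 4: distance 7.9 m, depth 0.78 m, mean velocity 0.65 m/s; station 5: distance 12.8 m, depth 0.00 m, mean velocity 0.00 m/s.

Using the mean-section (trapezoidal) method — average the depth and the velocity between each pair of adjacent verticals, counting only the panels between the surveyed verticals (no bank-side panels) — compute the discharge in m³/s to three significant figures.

3.91 m³/s

Panel 1-2: Δb = 3.1 m, d̄ = (0.00+0.80)/2 = 0.4, v̄ = (0.00+0.62)/2 = 0.31 → q = 3.1×0.4×0.31 = 0.3844 m³/s
Panel 2-3: Δb = 3.6 m, d̄ = (0.80+1.07)/2 = 0.935, v̄ = (0.62+0.67)/2 = 0.645 → q = 3.6×0.935×0.645 = 2.171 m³/s
Panel 3-4: Δb = 1.2 m, d̄ = (1.07+0.78)/2 = 0.925, v̄ = (0.67+0.65)/2 = 0.66 → q = 1.2×0.925×0.66 = 0.7326 m³/s
Panel 4-5: Δb = 4.9 m, d̄ = (0.78+0.00)/2 = 0.39, v̄ = (0.65+0.00)/2 = 0.325 → q = 4.9×0.39×0.325 = 0.6211 m³/s
Q = Σ q = 3.909 m³/s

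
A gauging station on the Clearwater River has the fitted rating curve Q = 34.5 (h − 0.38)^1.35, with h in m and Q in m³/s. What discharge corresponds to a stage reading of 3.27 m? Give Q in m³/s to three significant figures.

Q = 34.5 × (3.27 − 0.38)^1.35 = 34.5 × 2.89^1.35 = 144.6 m³/s

145 m³/s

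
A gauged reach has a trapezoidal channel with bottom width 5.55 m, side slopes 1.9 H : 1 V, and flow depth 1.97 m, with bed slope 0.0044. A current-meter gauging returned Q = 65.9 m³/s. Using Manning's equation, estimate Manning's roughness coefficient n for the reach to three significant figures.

0.0220

A = (b + z·y)·y = (5.55 + 1.9×1.97)×1.97 = 18.31 m²
P = b + 2y√(1+z²) = 5.55 + 2×1.97×√(1+1.9²) = 14.01 m
R = A/P = 18.31/14.01 = 1.307 m
n = (1/Q)·A·R^(2/3)·S^(1/2) = (1/65.9) × 18.31 × 1.195 × 0.06633 = 0.02203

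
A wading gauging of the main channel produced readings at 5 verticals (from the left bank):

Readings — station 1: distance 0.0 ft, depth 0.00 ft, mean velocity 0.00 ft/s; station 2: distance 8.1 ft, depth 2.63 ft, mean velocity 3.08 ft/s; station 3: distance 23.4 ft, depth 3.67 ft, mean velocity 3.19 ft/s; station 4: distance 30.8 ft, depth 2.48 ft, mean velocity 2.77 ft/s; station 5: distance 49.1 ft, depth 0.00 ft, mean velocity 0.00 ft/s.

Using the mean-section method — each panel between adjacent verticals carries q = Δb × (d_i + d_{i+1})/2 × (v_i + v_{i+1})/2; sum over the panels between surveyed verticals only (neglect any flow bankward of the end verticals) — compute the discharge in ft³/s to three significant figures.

267 ft³/s

Panel 1-2: Δb = 8.1 ft, d̄ = (0.00+2.63)/2 = 1.315, v̄ = (0.00+3.08)/2 = 1.54 → q = 8.1×1.315×1.54 = 16.40 ft³/s
Panel 2-3: Δb = 15.3 ft, d̄ = (2.63+3.67)/2 = 3.15, v̄ = (3.08+3.19)/2 = 3.135 → q = 15.3×3.15×3.135 = 151.1 ft³/s
Panel 3-4: Δb = 7.4 ft, d̄ = (3.67+2.48)/2 = 3.075, v̄ = (3.19+2.77)/2 = 2.98 → q = 7.4×3.075×2.98 = 67.81 ft³/s
Panel 4-5: Δb = 18.3 ft, d̄ = (2.48+0.00)/2 = 1.24, v̄ = (2.77+0.00)/2 = 1.385 → q = 18.3×1.24×1.385 = 31.43 ft³/s
Q = Σ q = 266.7 ft³/s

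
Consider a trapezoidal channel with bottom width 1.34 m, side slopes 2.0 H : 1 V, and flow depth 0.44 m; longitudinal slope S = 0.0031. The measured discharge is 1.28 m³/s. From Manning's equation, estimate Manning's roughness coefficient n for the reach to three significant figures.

0.0188

A = (b + z·y)·y = (1.34 + 2.0×0.44)×0.44 = 0.9768 m²
P = b + 2y√(1+z²) = 1.34 + 2×0.44×√(1+2.0²) = 3.308 m
R = A/P = 0.9768/3.308 = 0.2953 m
n = (1/Q)·A·R^(2/3)·S^(1/2) = (1/1.28) × 0.9768 × 0.4435 × 0.05568 = 0.01884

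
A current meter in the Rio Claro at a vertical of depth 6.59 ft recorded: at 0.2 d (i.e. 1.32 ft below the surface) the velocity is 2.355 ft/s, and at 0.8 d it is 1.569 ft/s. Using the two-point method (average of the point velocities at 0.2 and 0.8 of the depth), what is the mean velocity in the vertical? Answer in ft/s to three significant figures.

v̄ = (2.355 + 1.569) / 2 = 1.962 ft/s

1.96 ft/s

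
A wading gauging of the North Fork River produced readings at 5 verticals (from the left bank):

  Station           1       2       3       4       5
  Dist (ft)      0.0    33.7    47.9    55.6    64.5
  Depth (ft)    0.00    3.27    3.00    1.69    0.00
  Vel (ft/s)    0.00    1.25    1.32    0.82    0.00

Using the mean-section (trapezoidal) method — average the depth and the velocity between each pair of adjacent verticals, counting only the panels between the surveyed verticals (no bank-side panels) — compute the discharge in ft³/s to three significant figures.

Panel 1-2: Δb = 33.7 ft, d̄ = (0.00+3.27)/2 = 1.635, v̄ = (0.00+1.25)/2 = 0.625 → q = 33.7×1.635×0.625 = 34.44 ft³/s
Panel 2-3: Δb = 14.2 ft, d̄ = (3.27+3.00)/2 = 3.135, v̄ = (1.25+1.32)/2 = 1.285 → q = 14.2×3.135×1.285 = 57.20 ft³/s
Panel 3-4: Δb = 7.7 ft, d̄ = (3.00+1.69)/2 = 2.345, v̄ = (1.32+0.82)/2 = 1.07 → q = 7.7×2.345×1.07 = 19.32 ft³/s
Panel 4-5: Δb = 8.9 ft, d̄ = (1.69+0.00)/2 = 0.845, v̄ = (0.82+0.00)/2 = 0.41 → q = 8.9×0.845×0.41 = 3.083 ft³/s
Q = Σ q = 114.0 ft³/s

114 ft³/s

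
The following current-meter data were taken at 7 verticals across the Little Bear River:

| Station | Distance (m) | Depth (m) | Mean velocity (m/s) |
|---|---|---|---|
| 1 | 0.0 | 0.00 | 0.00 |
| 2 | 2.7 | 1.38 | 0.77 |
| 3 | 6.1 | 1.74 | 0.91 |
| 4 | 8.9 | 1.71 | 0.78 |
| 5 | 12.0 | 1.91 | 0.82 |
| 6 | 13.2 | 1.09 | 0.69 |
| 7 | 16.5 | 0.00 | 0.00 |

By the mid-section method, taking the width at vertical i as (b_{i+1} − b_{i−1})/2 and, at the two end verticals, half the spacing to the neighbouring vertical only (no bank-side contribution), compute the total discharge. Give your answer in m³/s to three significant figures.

17.1 m³/s

w_2 = (6.1 − 0.0)/2 = 3.05 m; q_2 = 0.77 × 1.38 × 3.05 = 3.241 m³/s
w_3 = (8.9 − 2.7)/2 = 3.1 m; q_3 = 0.91 × 1.74 × 3.1 = 4.909 m³/s
w_4 = (12.0 − 6.1)/2 = 2.95 m; q_4 = 0.78 × 1.71 × 2.95 = 3.935 m³/s
w_5 = (13.2 − 8.9)/2 = 2.15 m; q_5 = 0.82 × 1.91 × 2.15 = 3.367 m³/s
w_6 = (16.5 − 12.0)/2 = 2.25 m; q_6 = 0.69 × 1.09 × 2.25 = 1.692 m³/s
Stations 1, 7 contribute zero (depth or velocity is 0).
Q = Σ qᵢ = 17.14 m³/s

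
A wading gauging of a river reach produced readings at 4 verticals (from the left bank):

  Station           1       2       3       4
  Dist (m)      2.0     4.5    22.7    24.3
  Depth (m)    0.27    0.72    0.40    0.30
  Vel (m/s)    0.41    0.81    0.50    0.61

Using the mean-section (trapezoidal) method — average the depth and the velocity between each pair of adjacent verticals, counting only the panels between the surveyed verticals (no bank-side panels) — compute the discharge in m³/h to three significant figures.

27900 m³/h

Panel 1-2: Δb = 2.5 m, d̄ = (0.27+0.72)/2 = 0.495, v̄ = (0.41+0.81)/2 = 0.61 → q = 2.5×0.495×0.61 = 0.7549 m³/s
Panel 2-3: Δb = 18.2 m, d̄ = (0.72+0.40)/2 = 0.56, v̄ = (0.81+0.50)/2 = 0.655 → q = 18.2×0.56×0.655 = 6.676 m³/s
Panel 3-4: Δb = 1.6 m, d̄ = (0.40+0.30)/2 = 0.35, v̄ = (0.50+0.61)/2 = 0.555 → q = 1.6×0.35×0.555 = 0.3108 m³/s
Q = Σ q = 7.741 m³/s
= 7.741 × 3600 = 27870 m³/h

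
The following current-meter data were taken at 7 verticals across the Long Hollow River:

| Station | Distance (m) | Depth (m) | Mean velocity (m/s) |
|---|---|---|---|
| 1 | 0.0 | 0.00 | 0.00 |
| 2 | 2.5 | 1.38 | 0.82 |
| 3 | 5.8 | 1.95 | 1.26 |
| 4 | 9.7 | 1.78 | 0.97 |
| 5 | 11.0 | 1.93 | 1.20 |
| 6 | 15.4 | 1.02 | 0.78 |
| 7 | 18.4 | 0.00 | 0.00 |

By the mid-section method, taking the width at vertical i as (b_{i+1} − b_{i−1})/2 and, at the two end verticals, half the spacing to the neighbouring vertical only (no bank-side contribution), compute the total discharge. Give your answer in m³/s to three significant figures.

26.2 m³/s

w_2 = (5.8 − 0.0)/2 = 2.9 m; q_2 = 0.82 × 1.38 × 2.9 = 3.282 m³/s
w_3 = (9.7 − 2.5)/2 = 3.6 m; q_3 = 1.26 × 1.95 × 3.6 = 8.845 m³/s
w_4 = (11.0 − 5.8)/2 = 2.6 m; q_4 = 0.97 × 1.78 × 2.6 = 4.489 m³/s
w_5 = (15.4 − 9.7)/2 = 2.85 m; q_5 = 1.20 × 1.93 × 2.85 = 6.601 m³/s
w_6 = (18.4 − 11.0)/2 = 3.7 m; q_6 = 0.78 × 1.02 × 3.7 = 2.944 m³/s
Stations 1, 7 contribute zero (depth or velocity is 0).
Q = Σ qᵢ = 26.16 m³/s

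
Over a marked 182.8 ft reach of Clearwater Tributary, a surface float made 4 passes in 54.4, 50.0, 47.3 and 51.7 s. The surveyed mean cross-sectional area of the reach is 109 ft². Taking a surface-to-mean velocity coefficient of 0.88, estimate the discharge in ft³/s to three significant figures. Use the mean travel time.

t̄ = (54.4 + 50.0 + 47.3 + 51.7) / 4 = 50.85 s
v_surface = L / t̄ = 182.8 / 50.85 = 3.595 ft/s
v_mean = 0.88 × 3.595 = 3.164 ft/s
Q = A × v_mean = 109 × 3.164 = 344.8 ft³/s

345 ft³/s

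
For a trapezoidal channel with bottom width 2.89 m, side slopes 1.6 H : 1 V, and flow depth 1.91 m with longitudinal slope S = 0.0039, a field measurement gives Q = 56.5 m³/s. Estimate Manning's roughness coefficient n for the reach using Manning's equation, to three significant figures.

0.0136

A = (b + z·y)·y = (2.89 + 1.6×1.91)×1.91 = 11.36 m²
P = b + 2y√(1+z²) = 2.89 + 2×1.91×√(1+1.6²) = 10.10 m
R = A/P = 11.36/10.10 = 1.125 m
n = (1/Q)·A·R^(2/3)·S^(1/2) = (1/56.5) × 11.36 × 1.082 × 0.06245 = 0.01358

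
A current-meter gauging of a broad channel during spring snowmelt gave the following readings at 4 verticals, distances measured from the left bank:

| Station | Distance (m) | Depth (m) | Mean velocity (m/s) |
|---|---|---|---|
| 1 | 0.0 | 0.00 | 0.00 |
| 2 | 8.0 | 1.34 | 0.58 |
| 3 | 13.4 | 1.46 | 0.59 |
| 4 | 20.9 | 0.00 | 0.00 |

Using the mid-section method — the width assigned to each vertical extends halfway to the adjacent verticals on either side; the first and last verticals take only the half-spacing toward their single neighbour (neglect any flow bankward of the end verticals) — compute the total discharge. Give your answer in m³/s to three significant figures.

10.8 m³/s

w_2 = (13.4 − 0.0)/2 = 6.7 m; q_2 = 0.58 × 1.34 × 6.7 = 5.207 m³/s
w_3 = (20.9 − 8.0)/2 = 6.45 m; q_3 = 0.59 × 1.46 × 6.45 = 5.556 m³/s
Stations 1, 4 contribute zero (depth or velocity is 0).
Q = Σ qᵢ = 10.76 m³/s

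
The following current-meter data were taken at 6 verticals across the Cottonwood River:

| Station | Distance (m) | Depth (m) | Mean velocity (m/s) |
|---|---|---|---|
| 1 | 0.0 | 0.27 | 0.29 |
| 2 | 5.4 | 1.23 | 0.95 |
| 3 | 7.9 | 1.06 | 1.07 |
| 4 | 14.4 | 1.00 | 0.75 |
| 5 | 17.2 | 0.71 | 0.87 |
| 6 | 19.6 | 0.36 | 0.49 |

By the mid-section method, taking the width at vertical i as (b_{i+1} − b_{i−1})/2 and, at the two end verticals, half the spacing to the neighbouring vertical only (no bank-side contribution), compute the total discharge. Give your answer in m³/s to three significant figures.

15.2 m³/s

w_1 = (5.4 − 0.0)/2 = 2.7 m; q_1 = 0.29 × 0.27 × 2.7 = 0.2114 m³/s
w_2 = (7.9 − 0.0)/2 = 3.95 m; q_2 = 0.95 × 1.23 × 3.95 = 4.616 m³/s
w_3 = (14.4 − 5.4)/2 = 4.5 m; q_3 = 1.07 × 1.06 × 4.5 = 5.104 m³/s
w_4 = (17.2 − 7.9)/2 = 4.65 m; q_4 = 0.75 × 1.00 × 4.65 = 3.488 m³/s
w_5 = (19.6 − 14.4)/2 = 2.6 m; q_5 = 0.87 × 0.71 × 2.6 = 1.606 m³/s
w_6 = (19.6 − 17.2)/2 = 1.2 m; q_6 = 0.49 × 0.36 × 1.2 = 0.2117 m³/s
Q = Σ qᵢ = 15.24 m³/s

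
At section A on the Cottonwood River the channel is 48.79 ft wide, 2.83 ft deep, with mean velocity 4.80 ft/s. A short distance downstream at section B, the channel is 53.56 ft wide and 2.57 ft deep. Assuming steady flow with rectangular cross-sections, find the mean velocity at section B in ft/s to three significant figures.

Q = A₁V₁ = (48.79×2.83) × 4.80 = 662.8 ft³/s
A₂ = 53.56 × 2.57 = 137.6 ft²
V₂ = Q/A₂ = 662.8/137.6 = 4.815 ft/s

4.81 ft/s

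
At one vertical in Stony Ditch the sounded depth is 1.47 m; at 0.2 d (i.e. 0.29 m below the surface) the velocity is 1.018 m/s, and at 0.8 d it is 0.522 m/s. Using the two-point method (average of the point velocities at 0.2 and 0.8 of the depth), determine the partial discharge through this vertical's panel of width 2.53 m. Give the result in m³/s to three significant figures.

2.86 m³/s

v̄ = (1.018 + 0.522) / 2 = 0.7700 m/s
q = v̄ × d × w = 0.7700 × 1.47 × 2.53 = 2.864 m³/s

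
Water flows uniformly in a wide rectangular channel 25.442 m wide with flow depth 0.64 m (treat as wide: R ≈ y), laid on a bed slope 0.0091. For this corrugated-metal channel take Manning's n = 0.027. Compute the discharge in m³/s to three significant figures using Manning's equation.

A = b·y = 25.442 × 0.64 = 16.28 m²
Wide channel: R ≈ y = 0.64 m
Q = (1/n)·A·R^(2/3)·S^(1/2) = (1/0.027) × 16.28 × 0.6400^(2/3) × 0.0091^(1/2) = 42.72 m³/s

42.7 m³/s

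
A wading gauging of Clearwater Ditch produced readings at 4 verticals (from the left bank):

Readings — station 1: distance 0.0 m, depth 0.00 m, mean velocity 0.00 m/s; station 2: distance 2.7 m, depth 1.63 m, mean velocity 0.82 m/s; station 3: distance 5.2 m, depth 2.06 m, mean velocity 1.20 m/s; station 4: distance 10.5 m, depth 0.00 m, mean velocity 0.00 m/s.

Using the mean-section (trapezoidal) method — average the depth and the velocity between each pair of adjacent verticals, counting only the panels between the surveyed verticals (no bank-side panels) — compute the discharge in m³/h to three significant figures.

Panel 1-2: Δb = 2.7 m, d̄ = (0.00+1.63)/2 = 0.815, v̄ = (0.00+0.82)/2 = 0.41 → q = 2.7×0.815×0.41 = 0.9022 m³/s
Panel 2-3: Δb = 2.5 m, d̄ = (1.63+2.06)/2 = 1.845, v̄ = (0.82+1.20)/2 = 1.01 → q = 2.5×1.845×1.01 = 4.659 m³/s
Panel 3-4: Δb = 5.3 m, d̄ = (2.06+0.00)/2 = 1.03, v̄ = (1.20+0.00)/2 = 0.6 → q = 5.3×1.03×0.6 = 3.275 m³/s
Q = Σ q = 8.836 m³/s
= 8.836 × 3600 = 31810 m³/h

31800 m³/h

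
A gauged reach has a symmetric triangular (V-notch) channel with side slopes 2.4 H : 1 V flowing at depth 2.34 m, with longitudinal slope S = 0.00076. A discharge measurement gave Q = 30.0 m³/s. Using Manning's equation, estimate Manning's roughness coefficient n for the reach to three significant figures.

0.0127

A = z·y² = 2.4×2.34² = 13.14 m²
P = 2y√(1+z²) = 2×2.34×√(1+2.4²) = 12.17 m
R = A/P = 13.14/12.17 = 1.080 m
n = (1/Q)·A·R^(2/3)·S^(1/2) = (1/30.0) × 13.14 × 1.053 × 0.02757 = 0.01271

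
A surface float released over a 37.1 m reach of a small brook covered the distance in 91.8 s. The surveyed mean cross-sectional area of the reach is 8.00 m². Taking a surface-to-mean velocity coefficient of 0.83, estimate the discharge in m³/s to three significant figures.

2.68 m³/s

v_surface = L / t̄ = 37.1 / 91.8 = 0.4041 m/s
v_mean = 0.83 × 0.4041 = 0.3354 m/s
Q = A × v_mean = 8.00 × 0.3354 = 2.683 m³/s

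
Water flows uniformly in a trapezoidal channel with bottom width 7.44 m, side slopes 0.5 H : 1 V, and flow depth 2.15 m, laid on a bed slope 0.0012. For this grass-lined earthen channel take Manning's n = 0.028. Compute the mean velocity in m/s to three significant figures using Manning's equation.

1.62 m/s

A = (b + z·y)·y = (7.44 + 0.5×2.15)×2.15 = 18.31 m²
P = b + 2y√(1+z²) = 7.44 + 2×2.15×√(1+0.5²) = 12.25 m
R = A/P = 18.31/12.25 = 1.495 m
Q = (1/n)·A·R^(2/3)·S^(1/2) = (1/0.028) × 18.31 × 1.495^(2/3) × 0.0012^(1/2) = 29.61 m³/s
V = Q/A = 29.61/18.31 = 1.617 m/s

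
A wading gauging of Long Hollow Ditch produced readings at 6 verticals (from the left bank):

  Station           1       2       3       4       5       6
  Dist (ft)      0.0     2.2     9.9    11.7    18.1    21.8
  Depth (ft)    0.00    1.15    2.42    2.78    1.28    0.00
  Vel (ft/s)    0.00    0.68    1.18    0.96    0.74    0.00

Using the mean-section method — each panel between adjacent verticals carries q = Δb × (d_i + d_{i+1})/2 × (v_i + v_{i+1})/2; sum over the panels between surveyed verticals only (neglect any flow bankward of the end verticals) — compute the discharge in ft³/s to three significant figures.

30.1 ft³/s

Panel 1-2: Δb = 2.2 ft, d̄ = (0.00+1.15)/2 = 0.575, v̄ = (0.00+0.68)/2 = 0.34 → q = 2.2×0.575×0.34 = 0.4301 ft³/s
Panel 2-3: Δb = 7.7 ft, d̄ = (1.15+2.42)/2 = 1.785, v̄ = (0.68+1.18)/2 = 0.93 → q = 7.7×1.785×0.93 = 12.78 ft³/s
Panel 3-4: Δb = 1.8 ft, d̄ = (2.42+2.78)/2 = 2.6, v̄ = (1.18+0.96)/2 = 1.07 → q = 1.8×2.6×1.07 = 5.008 ft³/s
Panel 4-5: Δb = 6.4 ft, d̄ = (2.78+1.28)/2 = 2.03, v̄ = (0.96+0.74)/2 = 0.85 → q = 6.4×2.03×0.85 = 11.04 ft³/s
Panel 5-6: Δb = 3.7 ft, d̄ = (1.28+0.00)/2 = 0.64, v̄ = (0.74+0.00)/2 = 0.37 → q = 3.7×0.64×0.37 = 0.8762 ft³/s
Q = Σ q = 30.14 ft³/s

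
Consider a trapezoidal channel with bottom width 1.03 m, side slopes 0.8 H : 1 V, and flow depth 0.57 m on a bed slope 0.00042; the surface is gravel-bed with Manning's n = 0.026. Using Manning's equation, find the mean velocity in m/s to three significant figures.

A = (b + z·y)·y = (1.03 + 0.8×0.57)×0.57 = 0.8470 m²
P = b + 2y√(1+z²) = 1.03 + 2×0.57×√(1+0.8²) = 2.490 m
R = A/P = 0.8470/2.490 = 0.3402 m
Q = (1/n)·A·R^(2/3)·S^(1/2) = (1/0.026) × 0.8470 × 0.3402^(2/3) × 0.00042^(1/2) = 0.3254 m³/s
V = Q/A = 0.3254/0.8470 = 0.3841 m/s

0.384 m/s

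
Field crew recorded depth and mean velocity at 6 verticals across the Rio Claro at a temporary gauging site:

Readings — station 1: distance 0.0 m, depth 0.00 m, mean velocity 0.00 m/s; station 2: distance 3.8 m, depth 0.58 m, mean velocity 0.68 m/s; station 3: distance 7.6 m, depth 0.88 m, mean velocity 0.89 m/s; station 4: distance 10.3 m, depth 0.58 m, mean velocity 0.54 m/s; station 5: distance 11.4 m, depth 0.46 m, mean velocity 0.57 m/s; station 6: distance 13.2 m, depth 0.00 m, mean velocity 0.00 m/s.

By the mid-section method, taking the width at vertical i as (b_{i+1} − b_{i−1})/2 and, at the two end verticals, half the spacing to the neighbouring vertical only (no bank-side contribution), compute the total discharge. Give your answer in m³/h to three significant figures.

w_2 = (7.6 − 0.0)/2 = 3.8 m; q_2 = 0.68 × 0.58 × 3.8 = 1.499 m³/s
w_3 = (10.3 − 3.8)/2 = 3.25 m; q_3 = 0.89 × 0.88 × 3.25 = 2.545 m³/s
w_4 = (11.4 − 7.6)/2 = 1.9 m; q_4 = 0.54 × 0.58 × 1.9 = 0.5951 m³/s
w_5 = (13.2 − 10.3)/2 = 1.45 m; q_5 = 0.57 × 0.46 × 1.45 = 0.3802 m³/s
Stations 1, 6 contribute zero (depth or velocity is 0).
Q = Σ qᵢ = 5.019 m³/s
= 5.019 × 3600 = 18070 m³/h

18100 m³/h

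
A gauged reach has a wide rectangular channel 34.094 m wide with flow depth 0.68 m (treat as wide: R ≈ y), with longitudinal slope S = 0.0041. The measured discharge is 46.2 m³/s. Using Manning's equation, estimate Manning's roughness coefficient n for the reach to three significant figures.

A = b·y = 34.094 × 0.68 = 23.18 m²
Wide channel: R ≈ y = 0.68 m
n = (1/Q)·A·R^(2/3)·S^(1/2) = (1/46.2) × 23.18 × 0.7733 × 0.06403 = 0.02485

0.0248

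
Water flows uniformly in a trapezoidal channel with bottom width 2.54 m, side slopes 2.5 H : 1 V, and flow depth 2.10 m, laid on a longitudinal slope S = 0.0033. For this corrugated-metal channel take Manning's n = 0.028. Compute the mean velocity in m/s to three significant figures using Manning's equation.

2.29 m/s

A = (b + z·y)·y = (2.54 + 2.5×2.10)×2.10 = 16.36 m²
P = b + 2y√(1+z²) = 2.54 + 2×2.10×√(1+2.5²) = 13.85 m
R = A/P = 16.36/13.85 = 1.181 m
Q = (1/n)·A·R^(2/3)·S^(1/2) = (1/0.028) × 16.36 × 1.181^(2/3) × 0.0033^(1/2) = 37.50 m³/s
V = Q/A = 37.50/16.36 = 2.293 m/s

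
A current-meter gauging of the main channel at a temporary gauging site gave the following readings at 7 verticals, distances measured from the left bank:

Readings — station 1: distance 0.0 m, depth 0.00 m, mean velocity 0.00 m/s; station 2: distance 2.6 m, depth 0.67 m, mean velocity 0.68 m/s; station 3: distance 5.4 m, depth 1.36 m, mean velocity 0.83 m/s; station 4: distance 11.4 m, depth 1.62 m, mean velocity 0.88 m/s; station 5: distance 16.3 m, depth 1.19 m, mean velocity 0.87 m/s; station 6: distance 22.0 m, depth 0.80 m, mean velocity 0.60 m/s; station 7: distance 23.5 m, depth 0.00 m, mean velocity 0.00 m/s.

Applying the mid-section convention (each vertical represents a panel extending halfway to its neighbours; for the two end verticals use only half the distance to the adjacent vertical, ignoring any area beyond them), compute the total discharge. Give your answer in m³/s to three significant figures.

21.2 m³/s

w_2 = (5.4 − 0.0)/2 = 2.7 m; q_2 = 0.68 × 0.67 × 2.7 = 1.230 m³/s
w_3 = (11.4 − 2.6)/2 = 4.4 m; q_3 = 0.83 × 1.36 × 4.4 = 4.967 m³/s
w_4 = (16.3 − 5.4)/2 = 5.45 m; q_4 = 0.88 × 1.62 × 5.45 = 7.770 m³/s
w_5 = (22.0 − 11.4)/2 = 5.3 m; q_5 = 0.87 × 1.19 × 5.3 = 5.487 m³/s
w_6 = (23.5 − 16.3)/2 = 3.6 m; q_6 = 0.60 × 0.80 × 3.6 = 1.728 m³/s
Stations 1, 7 contribute zero (depth or velocity is 0).
Q = Σ qᵢ = 21.18 m³/s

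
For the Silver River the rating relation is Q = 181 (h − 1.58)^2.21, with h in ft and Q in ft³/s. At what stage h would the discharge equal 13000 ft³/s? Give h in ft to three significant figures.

h − h₀ = (Q/C)^(1/b) = (13000/181)^(1/2.21) = 6.917 ft
h = 1.58 + 6.917 = 8.497 ft

8.50 ft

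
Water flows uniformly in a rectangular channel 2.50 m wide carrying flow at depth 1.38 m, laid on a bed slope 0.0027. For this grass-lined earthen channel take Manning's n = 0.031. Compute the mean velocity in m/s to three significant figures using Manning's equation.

1.27 m/s

A = b·y = 2.50 × 1.38 = 3.450 m²
P = b + 2y = 2.50 + 2×1.38 = 5.260 m
R = A/P = 3.450/5.260 = 0.6559 m
Q = (1/n)·A·R^(2/3)·S^(1/2) = (1/0.031) × 3.450 × 0.6559^(2/3) × 0.0027^(1/2) = 4.365 m³/s
V = Q/A = 4.365/3.450 = 1.265 m/s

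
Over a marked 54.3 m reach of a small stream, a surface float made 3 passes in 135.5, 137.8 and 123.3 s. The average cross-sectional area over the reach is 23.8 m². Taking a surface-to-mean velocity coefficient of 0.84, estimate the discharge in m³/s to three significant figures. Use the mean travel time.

8.21 m³/s

t̄ = (135.5 + 137.8 + 123.3) / 3 = 132.2 s
v_surface = L / t̄ = 54.3 / 132.2 = 0.4107 m/s
v_mean = 0.84 × 0.4107 = 0.3450 m/s
Q = A × v_mean = 23.8 × 0.3450 = 8.212 m³/s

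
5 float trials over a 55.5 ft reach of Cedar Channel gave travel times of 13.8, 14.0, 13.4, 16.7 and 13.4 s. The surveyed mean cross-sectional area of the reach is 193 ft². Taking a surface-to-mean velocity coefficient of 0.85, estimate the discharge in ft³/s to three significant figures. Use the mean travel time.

t̄ = (13.8 + 14.0 + 13.4 + 16.7 + 13.4) / 5 = 14.26 s
v_surface = L / t̄ = 55.5 / 14.26 = 3.892 ft/s
v_mean = 0.85 × 3.892 = 3.308 ft/s
Q = A × v_mean = 193 × 3.308 = 638.5 ft³/s

638 ft³/s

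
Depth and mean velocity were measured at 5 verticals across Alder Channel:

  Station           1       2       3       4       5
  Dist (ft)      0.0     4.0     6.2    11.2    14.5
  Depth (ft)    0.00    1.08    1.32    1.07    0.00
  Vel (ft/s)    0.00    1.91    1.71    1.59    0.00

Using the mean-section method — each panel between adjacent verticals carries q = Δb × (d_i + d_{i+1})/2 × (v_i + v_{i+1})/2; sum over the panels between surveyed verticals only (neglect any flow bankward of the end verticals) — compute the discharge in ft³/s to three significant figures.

Panel 1-2: Δb = 4 ft, d̄ = (0.00+1.08)/2 = 0.54, v̄ = (0.00+1.91)/2 = 0.955 → q = 4×0.54×0.955 = 2.063 ft³/s
Panel 2-3: Δb = 2.2 ft, d̄ = (1.08+1.32)/2 = 1.2, v̄ = (1.91+1.71)/2 = 1.81 → q = 2.2×1.2×1.81 = 4.778 ft³/s
Panel 3-4: Δb = 5 ft, d̄ = (1.32+1.07)/2 = 1.195, v̄ = (1.71+1.59)/2 = 1.65 → q = 5×1.195×1.65 = 9.859 ft³/s
Panel 4-5: Δb = 3.3 ft, d̄ = (1.07+0.00)/2 = 0.535, v̄ = (1.59+0.00)/2 = 0.795 → q = 3.3×0.535×0.795 = 1.404 ft³/s
Q = Σ q = 18.10 ft³/s

18.1 ft³/s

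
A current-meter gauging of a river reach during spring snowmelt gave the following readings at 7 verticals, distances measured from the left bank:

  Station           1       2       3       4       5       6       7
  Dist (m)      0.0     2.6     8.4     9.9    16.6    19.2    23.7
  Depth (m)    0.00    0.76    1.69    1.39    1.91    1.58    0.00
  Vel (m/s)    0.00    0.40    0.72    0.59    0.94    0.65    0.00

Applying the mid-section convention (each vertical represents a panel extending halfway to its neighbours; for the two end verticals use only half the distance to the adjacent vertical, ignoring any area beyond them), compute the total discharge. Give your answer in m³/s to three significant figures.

w_2 = (8.4 − 0.0)/2 = 4.2 m; q_2 = 0.40 × 0.76 × 4.2 = 1.277 m³/s
w_3 = (9.9 − 2.6)/2 = 3.65 m; q_3 = 0.72 × 1.69 × 3.65 = 4.441 m³/s
w_4 = (16.6 − 8.4)/2 = 4.1 m; q_4 = 0.59 × 1.39 × 4.1 = 3.362 m³/s
w_5 = (19.2 − 9.9)/2 = 4.65 m; q_5 = 0.94 × 1.91 × 4.65 = 8.349 m³/s
w_6 = (23.7 − 16.6)/2 = 3.55 m; q_6 = 0.65 × 1.58 × 3.55 = 3.646 m³/s
Stations 1, 7 contribute zero (depth or velocity is 0).
Q = Σ qᵢ = 21.07 m³/s

21.1 m³/s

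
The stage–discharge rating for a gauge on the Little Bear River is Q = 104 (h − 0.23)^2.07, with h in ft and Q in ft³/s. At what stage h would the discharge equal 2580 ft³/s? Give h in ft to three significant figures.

4.95 ft

h − h₀ = (Q/C)^(1/b) = (2580/104)^(1/2.07) = 4.718 ft
h = 0.23 + 4.718 = 4.948 ft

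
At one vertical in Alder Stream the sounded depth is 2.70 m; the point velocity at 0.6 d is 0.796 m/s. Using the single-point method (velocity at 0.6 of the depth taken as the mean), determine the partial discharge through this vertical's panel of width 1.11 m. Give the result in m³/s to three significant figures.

2.39 m³/s

v̄ = v₀.₆ = 0.796 m/s
q = v̄ × d × w = 0.7960 × 2.70 × 1.11 = 2.386 m³/s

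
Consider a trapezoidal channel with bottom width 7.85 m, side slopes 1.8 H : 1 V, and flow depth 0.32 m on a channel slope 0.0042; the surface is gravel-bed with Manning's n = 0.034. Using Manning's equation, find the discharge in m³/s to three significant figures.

2.27 m³/s

A = (b + z·y)·y = (7.85 + 1.8×0.32)×0.32 = 2.696 m²
P = b + 2y√(1+z²) = 7.85 + 2×0.32×√(1+1.8²) = 9.168 m
R = A/P = 2.696/9.168 = 0.2941 m
Q = (1/n)·A·R^(2/3)·S^(1/2) = (1/0.034) × 2.696 × 0.2941^(2/3) × 0.0042^(1/2) = 2.273 m³/s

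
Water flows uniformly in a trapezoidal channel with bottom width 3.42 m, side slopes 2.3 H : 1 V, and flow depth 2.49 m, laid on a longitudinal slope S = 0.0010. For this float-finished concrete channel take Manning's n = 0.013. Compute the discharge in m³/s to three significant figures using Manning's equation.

70.4 m³/s

A = (b + z·y)·y = (3.42 + 2.3×2.49)×2.49 = 22.78 m²
P = b + 2y√(1+z²) = 3.42 + 2×2.49×√(1+2.3²) = 15.91 m
R = A/P = 22.78/15.91 = 1.432 m
Q = (1/n)·A·R^(2/3)·S^(1/2) = (1/0.013) × 22.78 × 1.432^(2/3) × 0.0010^(1/2) = 70.37 m³/s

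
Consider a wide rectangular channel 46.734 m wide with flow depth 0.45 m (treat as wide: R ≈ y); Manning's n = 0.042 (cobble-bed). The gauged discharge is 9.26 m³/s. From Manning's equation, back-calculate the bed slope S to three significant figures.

0.000992

A = b·y = 46.734 × 0.45 = 21.03 m²
Wide channel: R ≈ y = 0.45 m
S = (Q·n / (1·A·R^(2/3)))² = (9.26×0.042 / (1×21.03×0.5872))² = 0.0009918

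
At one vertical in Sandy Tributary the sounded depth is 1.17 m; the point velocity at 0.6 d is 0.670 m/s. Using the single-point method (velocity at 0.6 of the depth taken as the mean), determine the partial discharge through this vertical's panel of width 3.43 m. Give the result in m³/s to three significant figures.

v̄ = v₀.₆ = 0.670 m/s
q = v̄ × d × w = 0.6700 × 1.17 × 3.43 = 2.689 m³/s

2.69 m³/s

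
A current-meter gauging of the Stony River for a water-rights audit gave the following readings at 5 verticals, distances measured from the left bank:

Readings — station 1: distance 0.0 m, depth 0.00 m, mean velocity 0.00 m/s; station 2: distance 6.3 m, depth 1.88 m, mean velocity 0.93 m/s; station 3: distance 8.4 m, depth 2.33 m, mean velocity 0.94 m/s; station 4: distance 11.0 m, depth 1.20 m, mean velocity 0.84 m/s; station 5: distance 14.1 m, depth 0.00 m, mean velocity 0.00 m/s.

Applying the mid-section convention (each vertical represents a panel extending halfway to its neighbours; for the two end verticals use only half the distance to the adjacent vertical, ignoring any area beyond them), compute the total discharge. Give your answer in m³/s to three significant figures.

w_2 = (8.4 − 0.0)/2 = 4.2 m; q_2 = 0.93 × 1.88 × 4.2 = 7.343 m³/s
w_3 = (11.0 − 6.3)/2 = 2.35 m; q_3 = 0.94 × 2.33 × 2.35 = 5.147 m³/s
w_4 = (14.1 − 8.4)/2 = 2.85 m; q_4 = 0.84 × 1.20 × 2.85 = 2.873 m³/s
Stations 1, 5 contribute zero (depth or velocity is 0).
Q = Σ qᵢ = 15.36 m³/s

15.4 m³/s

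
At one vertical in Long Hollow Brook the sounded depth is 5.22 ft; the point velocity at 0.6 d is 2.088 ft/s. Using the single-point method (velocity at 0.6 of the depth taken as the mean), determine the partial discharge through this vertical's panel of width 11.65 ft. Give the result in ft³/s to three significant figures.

v̄ = v₀.₆ = 2.088 ft/s
q = v̄ × d × w = 2.088 × 5.22 × 11.65 = 127.0 ft³/s

127 ft³/s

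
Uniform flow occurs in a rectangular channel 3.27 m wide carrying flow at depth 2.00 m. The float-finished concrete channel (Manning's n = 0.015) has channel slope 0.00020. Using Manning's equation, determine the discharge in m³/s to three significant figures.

A = b·y = 3.27 × 2.00 = 6.540 m²
P = b + 2y = 3.27 + 2×2.00 = 7.270 m
R = A/P = 6.540/7.270 = 0.8996 m
Q = (1/n)·A·R^(2/3)·S^(1/2) = (1/0.015) × 6.540 × 0.8996^(2/3) × 0.00020^(1/2) = 5.746 m³/s

5.75 m³/s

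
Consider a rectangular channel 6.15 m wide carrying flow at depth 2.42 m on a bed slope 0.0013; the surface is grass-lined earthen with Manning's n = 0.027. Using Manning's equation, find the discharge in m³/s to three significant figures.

A = b·y = 6.15 × 2.42 = 14.88 m²
P = b + 2y = 6.15 + 2×2.42 = 10.99 m
R = A/P = 14.88/10.99 = 1.354 m
Q = (1/n)·A·R^(2/3)·S^(1/2) = (1/0.027) × 14.88 × 1.354^(2/3) × 0.0013^(1/2) = 24.33 m³/s

24.3 m³/s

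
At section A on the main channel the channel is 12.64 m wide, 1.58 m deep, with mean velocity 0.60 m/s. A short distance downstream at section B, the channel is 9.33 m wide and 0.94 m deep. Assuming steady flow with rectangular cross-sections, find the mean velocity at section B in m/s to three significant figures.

Q = A₁V₁ = (12.64×1.58) × 0.60 = 11.98 m³/s
A₂ = 9.33 × 0.94 = 8.770 m²
V₂ = Q/A₂ = 11.98/8.770 = 1.366 m/s

1.37 m/s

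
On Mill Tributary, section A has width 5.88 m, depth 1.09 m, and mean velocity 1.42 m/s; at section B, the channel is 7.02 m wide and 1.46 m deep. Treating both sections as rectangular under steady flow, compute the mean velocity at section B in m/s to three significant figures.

0.888 m/s

Q = A₁V₁ = (5.88×1.09) × 1.42 = 9.101 m³/s
A₂ = 7.02 × 1.46 = 10.25 m²
V₂ = Q/A₂ = 9.101/10.25 = 0.8880 m/s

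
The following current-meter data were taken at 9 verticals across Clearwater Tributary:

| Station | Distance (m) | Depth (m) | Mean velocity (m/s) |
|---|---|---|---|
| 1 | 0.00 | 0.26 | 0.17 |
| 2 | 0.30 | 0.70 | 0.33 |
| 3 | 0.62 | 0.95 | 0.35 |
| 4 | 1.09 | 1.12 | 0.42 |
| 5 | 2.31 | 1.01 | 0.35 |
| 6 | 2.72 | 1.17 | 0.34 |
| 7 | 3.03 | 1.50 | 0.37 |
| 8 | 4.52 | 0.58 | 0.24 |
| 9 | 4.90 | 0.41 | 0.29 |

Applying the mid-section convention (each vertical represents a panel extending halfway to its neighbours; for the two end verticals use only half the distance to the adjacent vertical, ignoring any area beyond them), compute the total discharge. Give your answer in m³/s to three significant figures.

1.69 m³/s

w_1 = (0.30 − 0.00)/2 = 0.15 m; q_1 = 0.17 × 0.26 × 0.15 = 0.006630 m³/s
w_2 = (0.62 − 0.00)/2 = 0.31 m; q_2 = 0.33 × 0.70 × 0.31 = 0.07161 m³/s
w_3 = (1.09 − 0.30)/2 = 0.395 m; q_3 = 0.35 × 0.95 × 0.395 = 0.1313 m³/s
w_4 = (2.31 − 0.62)/2 = 0.845 m; q_4 = 0.42 × 1.12 × 0.845 = 0.3975 m³/s
w_5 = (2.72 − 1.09)/2 = 0.815 m; q_5 = 0.35 × 1.01 × 0.815 = 0.2881 m³/s
w_6 = (3.03 − 2.31)/2 = 0.36 m; q_6 = 0.34 × 1.17 × 0.36 = 0.1432 m³/s
w_7 = (4.52 − 2.72)/2 = 0.9 m; q_7 = 0.37 × 1.50 × 0.9 = 0.4995 m³/s
w_8 = (4.90 − 3.03)/2 = 0.935 m; q_8 = 0.24 × 0.58 × 0.935 = 0.1302 m³/s
w_9 = (4.90 − 4.52)/2 = 0.19 m; q_9 = 0.29 × 0.41 × 0.19 = 0.02259 m³/s
Q = Σ qᵢ = 1.691 m³/s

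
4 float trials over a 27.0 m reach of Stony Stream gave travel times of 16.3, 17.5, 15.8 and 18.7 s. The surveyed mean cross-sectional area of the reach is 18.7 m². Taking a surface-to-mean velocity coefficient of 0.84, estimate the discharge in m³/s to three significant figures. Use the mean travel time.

t̄ = (16.3 + 17.5 + 15.8 + 18.7) / 4 = 17.075 s
v_surface = L / t̄ = 27.0 / 17.075 = 1.581 m/s
v_mean = 0.84 × 1.581 = 1.328 m/s
Q = A × v_mean = 18.7 × 1.328 = 24.84 m³/s

24.8 m³/s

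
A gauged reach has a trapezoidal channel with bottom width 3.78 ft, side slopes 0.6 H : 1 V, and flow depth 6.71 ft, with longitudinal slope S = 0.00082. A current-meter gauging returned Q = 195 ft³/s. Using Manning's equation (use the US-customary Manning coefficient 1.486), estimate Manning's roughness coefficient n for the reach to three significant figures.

0.0221

A = (b + z·y)·y = (3.78 + 0.6×6.71)×6.71 = 52.38 ft²
P = b + 2y√(1+z²) = 3.78 + 2×6.71×√(1+0.6²) = 19.43 ft
R = A/P = 52.38/19.43 = 2.696 ft
n = (1.486/Q)·A·R^(2/3)·S^(1/2) = (1.486/195) × 52.38 × 1.937 × 0.02864 = 0.02214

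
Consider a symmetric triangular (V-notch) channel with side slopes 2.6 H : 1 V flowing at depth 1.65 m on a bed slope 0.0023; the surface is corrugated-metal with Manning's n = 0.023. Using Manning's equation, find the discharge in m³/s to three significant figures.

12.4 m³/s

A = z·y² = 2.6×1.65² = 7.079 m²
P = 2y√(1+z²) = 2×1.65×√(1+2.6²) = 9.193 m
R = A/P = 7.079/9.193 = 0.7700 m
Q = (1/n)·A·R^(2/3)·S^(1/2) = (1/0.023) × 7.079 × 0.7700^(2/3) × 0.0023^(1/2) = 12.40 m³/s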